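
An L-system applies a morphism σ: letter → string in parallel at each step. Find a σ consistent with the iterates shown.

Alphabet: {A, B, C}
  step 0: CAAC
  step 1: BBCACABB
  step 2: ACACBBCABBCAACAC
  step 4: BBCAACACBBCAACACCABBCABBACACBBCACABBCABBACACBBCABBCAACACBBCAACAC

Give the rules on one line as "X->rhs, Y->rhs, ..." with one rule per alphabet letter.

A->CA, B->AC, C->BB

  step 1 ⇒ step 2: BBCACABB ⇒ AC·AC·BB·CA·BB·CA·AC·AC
    A ↦ CA
    B ↦ AC
    C ↦ BB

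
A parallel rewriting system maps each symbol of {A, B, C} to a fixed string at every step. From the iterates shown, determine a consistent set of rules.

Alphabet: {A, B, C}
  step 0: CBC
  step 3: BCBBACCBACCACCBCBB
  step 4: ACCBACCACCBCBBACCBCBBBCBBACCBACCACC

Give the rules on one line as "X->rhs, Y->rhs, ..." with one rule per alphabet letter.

A->BC, B->ACC, C->B

  step 3 ⇒ step 4: BCBBACCBACCACCBCBB ⇒ ACC·B·ACC·ACC·BC·B·B·ACC·BC·B·B·BC·B·B·ACC·B·ACC·ACC
    A ↦ BC
    B ↦ ACC
    C ↦ B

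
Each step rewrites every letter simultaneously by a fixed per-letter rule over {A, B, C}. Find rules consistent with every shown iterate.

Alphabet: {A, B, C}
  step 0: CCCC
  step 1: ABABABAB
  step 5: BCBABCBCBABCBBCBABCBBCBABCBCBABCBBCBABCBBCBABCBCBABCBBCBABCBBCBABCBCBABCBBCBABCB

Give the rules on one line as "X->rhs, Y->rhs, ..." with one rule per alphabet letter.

  step 0 ⇒ step 1: CCCC ⇒ AB·AB·AB·AB
    C ↦ AB
    A ↦ B  (constrained at step 1)
    B ↦ CB  (constrained at step 1)

A->B, B->CB, C->AB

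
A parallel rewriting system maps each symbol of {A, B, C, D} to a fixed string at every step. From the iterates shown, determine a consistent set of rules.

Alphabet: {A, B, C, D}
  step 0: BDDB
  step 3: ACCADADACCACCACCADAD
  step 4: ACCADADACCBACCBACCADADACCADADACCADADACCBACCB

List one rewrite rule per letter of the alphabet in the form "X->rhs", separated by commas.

A->ACC, B->A, C->AD, D->B

  step 3 ⇒ step 4: ACCADADACCACCACCADAD ⇒ ACC·AD·AD·ACC·B·ACC·B·ACC·AD·AD·ACC·AD·AD·ACC·AD·AD·ACC·B·ACC·B
    A ↦ ACC
    C ↦ AD
    D ↦ B
    B ↦ A  (constrained at step 0)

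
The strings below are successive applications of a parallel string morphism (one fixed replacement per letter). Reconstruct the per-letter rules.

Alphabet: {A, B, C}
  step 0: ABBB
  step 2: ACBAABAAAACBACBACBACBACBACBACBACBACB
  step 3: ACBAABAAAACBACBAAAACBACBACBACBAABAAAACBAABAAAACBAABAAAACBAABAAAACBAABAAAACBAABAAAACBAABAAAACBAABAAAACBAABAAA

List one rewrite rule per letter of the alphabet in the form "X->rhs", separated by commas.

A->ACB, B->AAA, C->AAB

  step 2 ⇒ step 3: ACBAABAAAACBACBACBACBACBACBACBACBACB ⇒ ACB·AAB·AAA·ACB·ACB·AAA·ACB·ACB·ACB·ACB·AAB·AAA·ACB·AAB·AAA·ACB·AAB·AAA·ACB·AAB·AAA·ACB·AAB·AAA·ACB·AAB·AAA·ACB·AAB·AAA·ACB·AAB·AAA·ACB·AAB·AAA
    A ↦ ACB
    B ↦ AAA
    C ↦ AAB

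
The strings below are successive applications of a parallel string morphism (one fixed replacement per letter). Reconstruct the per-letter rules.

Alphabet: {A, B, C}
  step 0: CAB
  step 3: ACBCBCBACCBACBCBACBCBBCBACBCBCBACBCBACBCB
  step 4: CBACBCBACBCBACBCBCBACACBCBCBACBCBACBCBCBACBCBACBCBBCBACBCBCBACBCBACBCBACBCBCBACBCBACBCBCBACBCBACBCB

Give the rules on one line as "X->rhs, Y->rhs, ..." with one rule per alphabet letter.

A->CB, B->BCB, C->AC

  step 3 ⇒ step 4: ACBCBCBACCBACBCBACBCBBCBACBCBCBACBCBACBCB ⇒ CB·AC·BCB·AC·BCB·AC·BCB·CB·AC·AC·BCB·CB·AC·BCB·AC·BCB·CB·AC·BCB·AC·BCB·BCB·AC·BCB·CB·AC·BCB·AC·BCB·AC·BCB·CB·AC·BCB·AC·BCB·CB·AC·BCB·AC·BCB
    A ↦ CB
    B ↦ BCB
    C ↦ AC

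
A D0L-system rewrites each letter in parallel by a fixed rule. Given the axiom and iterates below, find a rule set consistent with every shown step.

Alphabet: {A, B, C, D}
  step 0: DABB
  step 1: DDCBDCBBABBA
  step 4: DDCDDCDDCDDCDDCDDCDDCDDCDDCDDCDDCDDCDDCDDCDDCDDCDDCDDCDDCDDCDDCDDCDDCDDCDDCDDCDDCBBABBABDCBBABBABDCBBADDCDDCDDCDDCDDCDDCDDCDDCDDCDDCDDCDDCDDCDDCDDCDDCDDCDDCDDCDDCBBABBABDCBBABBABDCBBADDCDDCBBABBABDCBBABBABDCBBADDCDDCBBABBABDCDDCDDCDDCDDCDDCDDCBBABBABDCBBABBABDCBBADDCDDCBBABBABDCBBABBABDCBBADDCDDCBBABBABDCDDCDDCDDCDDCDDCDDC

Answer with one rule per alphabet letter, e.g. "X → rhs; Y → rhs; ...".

A->BDC, B->BBA, C->DDC, D->DDC

  step 0 ⇒ step 1: DABB ⇒ DDC·BDC·BBA·BBA
    A ↦ BDC
    B ↦ BBA
    D ↦ DDC
    C ↦ DDC  (constrained at step 1)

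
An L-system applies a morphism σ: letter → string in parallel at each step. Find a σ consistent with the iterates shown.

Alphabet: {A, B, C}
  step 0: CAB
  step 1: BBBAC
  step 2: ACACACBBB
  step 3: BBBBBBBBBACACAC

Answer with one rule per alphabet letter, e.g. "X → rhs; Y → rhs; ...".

A->B, B->AC, C->BB

  step 2 ⇒ step 3: ACACACBBB ⇒ B·BB·B·BB·B·BB·AC·AC·AC
    A ↦ B
    B ↦ AC
    C ↦ BB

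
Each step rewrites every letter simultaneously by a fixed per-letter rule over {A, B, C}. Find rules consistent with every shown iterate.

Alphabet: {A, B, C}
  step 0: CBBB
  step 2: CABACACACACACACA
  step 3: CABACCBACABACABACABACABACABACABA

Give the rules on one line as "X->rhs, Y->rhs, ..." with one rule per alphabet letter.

  step 2 ⇒ step 3: CABACACACACACACA ⇒ CA·BA·CC·BA·CA·BA·CA·BA·CA·BA·CA·BA·CA·BA·CA·BA
    A ↦ BA
    B ↦ CC
    C ↦ CA

A->BA, B->CC, C->CA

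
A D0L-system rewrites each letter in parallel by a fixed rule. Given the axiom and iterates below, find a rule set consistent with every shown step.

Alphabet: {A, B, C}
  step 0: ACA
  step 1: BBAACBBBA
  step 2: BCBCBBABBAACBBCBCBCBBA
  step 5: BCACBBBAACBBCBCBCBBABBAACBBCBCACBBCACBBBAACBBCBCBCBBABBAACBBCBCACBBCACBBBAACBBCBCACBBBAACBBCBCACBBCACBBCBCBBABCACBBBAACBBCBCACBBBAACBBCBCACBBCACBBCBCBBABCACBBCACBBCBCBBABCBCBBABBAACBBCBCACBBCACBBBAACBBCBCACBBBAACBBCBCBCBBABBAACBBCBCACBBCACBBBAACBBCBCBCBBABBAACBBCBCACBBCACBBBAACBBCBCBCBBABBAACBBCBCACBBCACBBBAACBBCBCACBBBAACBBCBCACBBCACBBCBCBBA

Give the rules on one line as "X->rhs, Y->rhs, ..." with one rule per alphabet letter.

  step 1 ⇒ step 2: BBAACBBBA ⇒ BC·BC·BBA·BBA·ACB·BC·BC·BC·BBA
    A ↦ BBA
    B ↦ BC
    C ↦ ACB

A->BBA, B->BC, C->ACB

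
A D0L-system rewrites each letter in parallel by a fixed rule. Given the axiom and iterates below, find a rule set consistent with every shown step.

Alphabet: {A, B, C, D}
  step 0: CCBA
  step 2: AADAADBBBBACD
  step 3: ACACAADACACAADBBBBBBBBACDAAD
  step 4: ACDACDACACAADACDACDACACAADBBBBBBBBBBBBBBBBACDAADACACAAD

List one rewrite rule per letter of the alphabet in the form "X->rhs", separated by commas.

  step 3 ⇒ step 4: ACACAADACACAADBBBBBBBBACDAAD ⇒ AC·D·AC·D·AC·AC·AAD·AC·D·AC·D·AC·AC·AAD·BB·BB·BB·BB·BB·BB·BB·BB·AC·D·AAD·AC·AC·AAD
    A ↦ AC
    B ↦ BB
    C ↦ D
    D ↦ AAD

A->AC, B->BB, C->D, D->AAD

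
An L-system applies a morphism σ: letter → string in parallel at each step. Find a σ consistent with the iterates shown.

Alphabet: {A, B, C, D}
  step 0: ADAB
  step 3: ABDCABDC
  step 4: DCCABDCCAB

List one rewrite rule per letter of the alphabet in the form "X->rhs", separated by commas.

A->D, B->C, C->AB, D->C

  step 3 ⇒ step 4: ABDCABDC ⇒ D·C·C·AB·D·C·C·AB
    A ↦ D
    B ↦ C
    C ↦ AB
    D ↦ C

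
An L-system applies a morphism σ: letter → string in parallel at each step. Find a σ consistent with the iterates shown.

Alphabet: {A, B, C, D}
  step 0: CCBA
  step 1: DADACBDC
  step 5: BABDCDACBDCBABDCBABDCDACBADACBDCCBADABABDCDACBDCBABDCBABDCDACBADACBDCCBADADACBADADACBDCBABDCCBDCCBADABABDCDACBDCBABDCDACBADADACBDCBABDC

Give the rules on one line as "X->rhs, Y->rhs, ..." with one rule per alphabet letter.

A->BDC, B->C, C->DA, D->BA

  step 0 ⇒ step 1: CCBA ⇒ DA·DA·C·BDC
    A ↦ BDC
    B ↦ C
    C ↦ DA
    D ↦ BA  (constrained at step 1)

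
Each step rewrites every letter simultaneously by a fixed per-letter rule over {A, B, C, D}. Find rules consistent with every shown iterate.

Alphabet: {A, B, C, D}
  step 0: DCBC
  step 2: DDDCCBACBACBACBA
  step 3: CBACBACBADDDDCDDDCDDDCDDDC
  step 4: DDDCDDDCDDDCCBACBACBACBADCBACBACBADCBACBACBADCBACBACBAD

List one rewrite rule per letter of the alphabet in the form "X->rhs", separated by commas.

A->C, B->DD, C->D, D->CBA

  step 3 ⇒ step 4: CBACBACBADDDDCDDDCDDDCDDDC ⇒ D·DD·C·D·DD·C·D·DD·C·CBA·CBA·CBA·CBA·D·CBA·CBA·CBA·D·CBA·CBA·CBA·D·CBA·CBA·CBA·D
    A ↦ C
    B ↦ DD
    C ↦ D
    D ↦ CBA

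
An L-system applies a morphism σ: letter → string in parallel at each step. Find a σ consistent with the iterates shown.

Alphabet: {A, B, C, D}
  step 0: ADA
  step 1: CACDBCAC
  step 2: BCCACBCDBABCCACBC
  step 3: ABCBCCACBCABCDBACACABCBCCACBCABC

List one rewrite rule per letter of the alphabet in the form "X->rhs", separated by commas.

A->CAC, B->A, C->BC, D->DB

  step 2 ⇒ step 3: BCCACBCDBABCCACBC ⇒ A·BC·BC·CAC·BC·A·BC·DB·A·CAC·A·BC·BC·CAC·BC·A·BC
    A ↦ CAC
    B ↦ A
    C ↦ BC
    D ↦ DB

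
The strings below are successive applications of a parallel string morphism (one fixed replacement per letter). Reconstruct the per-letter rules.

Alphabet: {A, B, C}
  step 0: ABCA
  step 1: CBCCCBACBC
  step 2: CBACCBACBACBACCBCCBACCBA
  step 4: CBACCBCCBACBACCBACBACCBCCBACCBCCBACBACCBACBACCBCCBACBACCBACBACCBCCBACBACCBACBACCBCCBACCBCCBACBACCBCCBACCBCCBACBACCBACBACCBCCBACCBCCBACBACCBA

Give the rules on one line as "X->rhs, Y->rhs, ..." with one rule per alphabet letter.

A->CBC, B->C, C->CBA

  step 1 ⇒ step 2: CBCCCBACBC ⇒ CBA·C·CBA·CBA·CBA·C·CBC·CBA·C·CBA
    A ↦ CBC
    B ↦ C
    C ↦ CBA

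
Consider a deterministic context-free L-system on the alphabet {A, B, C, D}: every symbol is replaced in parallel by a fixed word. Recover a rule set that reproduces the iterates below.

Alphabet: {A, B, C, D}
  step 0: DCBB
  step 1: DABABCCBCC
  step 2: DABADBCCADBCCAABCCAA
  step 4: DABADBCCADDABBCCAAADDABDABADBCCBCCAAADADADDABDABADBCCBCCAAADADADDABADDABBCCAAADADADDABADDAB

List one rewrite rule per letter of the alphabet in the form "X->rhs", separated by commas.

  step 1 ⇒ step 2: DABABCCBCC ⇒ DAB·AD·BCC·AD·BCC·A·A·BCC·A·A
    A ↦ AD
    B ↦ BCC
    C ↦ A
    D ↦ DAB

A->AD, B->BCC, C->A, D->DAB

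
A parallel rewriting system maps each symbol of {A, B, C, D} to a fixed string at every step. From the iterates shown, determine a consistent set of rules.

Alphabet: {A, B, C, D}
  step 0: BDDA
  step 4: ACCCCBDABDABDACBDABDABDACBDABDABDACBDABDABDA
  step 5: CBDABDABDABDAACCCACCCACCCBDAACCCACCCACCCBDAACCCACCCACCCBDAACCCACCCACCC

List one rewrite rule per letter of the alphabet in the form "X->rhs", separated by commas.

A->C, B->AC, C->BDA, D->C

  step 4 ⇒ step 5: ACCCCBDABDABDACBDABDABDACBDABDABDACBDABDABDA ⇒ C·BDA·BDA·BDA·BDA·AC·C·C·AC·C·C·AC·C·C·BDA·AC·C·C·AC·C·C·AC·C·C·BDA·AC·C·C·AC·C·C·AC·C·C·BDA·AC·C·C·AC·C·C·AC·C·C
    A ↦ C
    B ↦ AC
    C ↦ BDA
    D ↦ C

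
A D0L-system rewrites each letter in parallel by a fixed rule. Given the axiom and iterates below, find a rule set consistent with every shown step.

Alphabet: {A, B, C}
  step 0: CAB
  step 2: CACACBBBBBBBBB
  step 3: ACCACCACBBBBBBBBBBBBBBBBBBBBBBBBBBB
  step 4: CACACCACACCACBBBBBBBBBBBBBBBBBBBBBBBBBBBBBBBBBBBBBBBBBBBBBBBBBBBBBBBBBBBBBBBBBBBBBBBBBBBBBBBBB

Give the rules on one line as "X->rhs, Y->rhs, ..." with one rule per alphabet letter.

A->C, B->BBB, C->AC

  step 3 ⇒ step 4: ACCACCACBBBBBBBBBBBBBBBBBBBBBBBBBBB ⇒ C·AC·AC·C·AC·AC·C·AC·BBB·BBB·BBB·BBB·BBB·BBB·BBB·BBB·BBB·BBB·BBB·BBB·BBB·BBB·BBB·BBB·BBB·BBB·BBB·BBB·BBB·BBB·BBB·BBB·BBB·BBB·BBB
    A ↦ C
    B ↦ BBB
    C ↦ AC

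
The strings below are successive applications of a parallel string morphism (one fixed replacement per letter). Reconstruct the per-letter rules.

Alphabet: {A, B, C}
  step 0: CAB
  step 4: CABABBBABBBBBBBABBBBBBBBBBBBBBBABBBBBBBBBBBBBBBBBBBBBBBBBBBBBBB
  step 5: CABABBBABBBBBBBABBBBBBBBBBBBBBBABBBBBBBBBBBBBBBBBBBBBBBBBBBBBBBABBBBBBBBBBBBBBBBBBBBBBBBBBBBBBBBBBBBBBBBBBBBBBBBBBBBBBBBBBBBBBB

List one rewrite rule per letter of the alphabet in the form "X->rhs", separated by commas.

  step 4 ⇒ step 5: CABABBBABBBBBBBABBBBBBBBBBBBBBBABBBBBBBBBBBBBBBBBBBBBBBBBBBBBBB ⇒ CAB·AB·BB·AB·BB·BB·BB·AB·BB·BB·BB·BB·BB·BB·BB·AB·BB·BB·BB·BB·BB·BB·BB·BB·BB·BB·BB·BB·BB·BB·BB·AB·BB·BB·BB·BB·BB·BB·BB·BB·BB·BB·BB·BB·BB·BB·BB·BB·BB·BB·BB·BB·BB·BB·BB·BB·BB·BB·BB·BB·BB·BB·BB
    A ↦ AB
    B ↦ BB
    C ↦ CAB

A->AB, B->BB, C->CAB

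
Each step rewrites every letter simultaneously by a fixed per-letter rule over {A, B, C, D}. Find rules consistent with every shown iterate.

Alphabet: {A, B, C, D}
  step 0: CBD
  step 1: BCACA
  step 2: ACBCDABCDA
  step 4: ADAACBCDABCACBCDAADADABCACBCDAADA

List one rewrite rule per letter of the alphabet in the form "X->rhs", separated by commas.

  step 1 ⇒ step 2: BCACA ⇒ AC·BC·DA·BC·DA
    A ↦ DA
    B ↦ AC
    C ↦ BC
  step 0 ⇒ step 1: CBD ⇒ BC·AC·A
    D ↦ A

A->DA, B->AC, C->BC, D->A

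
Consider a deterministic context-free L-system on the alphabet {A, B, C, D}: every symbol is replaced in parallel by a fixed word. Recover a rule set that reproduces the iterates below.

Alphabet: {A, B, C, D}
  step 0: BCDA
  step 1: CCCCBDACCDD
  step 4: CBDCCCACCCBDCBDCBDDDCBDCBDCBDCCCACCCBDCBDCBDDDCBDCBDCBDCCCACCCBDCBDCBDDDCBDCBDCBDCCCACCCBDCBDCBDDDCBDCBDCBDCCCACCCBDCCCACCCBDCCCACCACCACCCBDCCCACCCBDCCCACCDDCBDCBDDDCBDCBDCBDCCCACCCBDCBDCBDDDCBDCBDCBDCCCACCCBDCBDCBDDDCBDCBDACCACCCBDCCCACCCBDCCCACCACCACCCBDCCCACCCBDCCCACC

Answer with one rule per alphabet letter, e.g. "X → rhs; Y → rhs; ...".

A->DD, B->CCC, C->CBD, D->ACC

  step 0 ⇒ step 1: BCDA ⇒ CCC·CBD·ACC·DD
    A ↦ DD
    B ↦ CCC
    C ↦ CBD
    D ↦ ACC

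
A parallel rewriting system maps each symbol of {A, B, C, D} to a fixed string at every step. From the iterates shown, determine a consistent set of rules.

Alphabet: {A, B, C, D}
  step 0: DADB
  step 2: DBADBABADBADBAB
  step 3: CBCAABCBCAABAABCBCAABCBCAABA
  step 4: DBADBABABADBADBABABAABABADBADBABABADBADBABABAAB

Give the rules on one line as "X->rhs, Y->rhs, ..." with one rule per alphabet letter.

  step 3 ⇒ step 4: CBCAABCBCAABAABCBCAABCBCAABA ⇒ DB·A·DB·AB·AB·A·DB·A·DB·AB·AB·A·AB·AB·A·DB·A·DB·AB·AB·A·DB·A·DB·AB·AB·A·AB
    A ↦ AB
    B ↦ A
    C ↦ DB
  step 2 ⇒ step 3: DBADBABADBADBAB ⇒ CBC·A·AB·CBC·A·AB·A·AB·CBC·A·AB·CBC·A·AB·A
    D ↦ CBC

A->AB, B->A, C->DB, D->CBC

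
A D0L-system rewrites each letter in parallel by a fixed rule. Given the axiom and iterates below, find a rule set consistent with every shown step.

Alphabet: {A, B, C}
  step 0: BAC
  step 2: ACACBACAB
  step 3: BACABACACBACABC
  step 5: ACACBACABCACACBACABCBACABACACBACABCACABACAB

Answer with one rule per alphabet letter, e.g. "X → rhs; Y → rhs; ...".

  step 2 ⇒ step 3: ACACBACAB ⇒ B·ACA·B·ACA·C·B·ACA·B·C
    A ↦ B
    B ↦ C
    C ↦ ACA

A->B, B->C, C->ACA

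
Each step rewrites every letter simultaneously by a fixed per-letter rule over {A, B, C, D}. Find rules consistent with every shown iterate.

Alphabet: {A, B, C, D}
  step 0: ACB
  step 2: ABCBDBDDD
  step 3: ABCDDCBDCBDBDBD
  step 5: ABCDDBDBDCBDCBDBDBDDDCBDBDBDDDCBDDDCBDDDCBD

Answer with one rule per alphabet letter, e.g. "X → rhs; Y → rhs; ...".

  step 2 ⇒ step 3: ABCBDBDDD ⇒ AB·C·DD·C·BD·C·BD·BD·BD
    A ↦ AB
    B ↦ C
    C ↦ DD
    D ↦ BD

A->AB, B->C, C->DD, D->BD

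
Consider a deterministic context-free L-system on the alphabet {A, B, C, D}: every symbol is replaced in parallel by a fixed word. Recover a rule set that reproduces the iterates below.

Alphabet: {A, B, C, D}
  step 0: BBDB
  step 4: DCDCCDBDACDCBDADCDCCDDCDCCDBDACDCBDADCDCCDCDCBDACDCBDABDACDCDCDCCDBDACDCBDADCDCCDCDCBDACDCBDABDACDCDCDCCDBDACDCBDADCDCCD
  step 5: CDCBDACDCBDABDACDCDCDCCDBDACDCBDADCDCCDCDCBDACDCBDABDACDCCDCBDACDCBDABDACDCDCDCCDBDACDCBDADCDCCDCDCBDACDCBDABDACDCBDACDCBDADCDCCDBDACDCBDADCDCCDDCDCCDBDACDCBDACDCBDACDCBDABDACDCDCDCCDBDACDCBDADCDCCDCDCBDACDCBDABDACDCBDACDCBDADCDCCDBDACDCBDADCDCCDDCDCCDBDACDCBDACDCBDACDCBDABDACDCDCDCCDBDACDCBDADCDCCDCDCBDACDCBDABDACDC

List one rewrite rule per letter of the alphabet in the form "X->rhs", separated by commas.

A->CD, B->D, C->BDA, D->CDC

  step 4 ⇒ step 5: DCDCCDBDACDCBDADCDCCDDCDCCDBDACDCBDADCDCCDCDCBDACDCBDABDACDCDCDCCDBDACDCBDADCDCCDCDCBDACDCBDABDACDCDCDCCDBDACDCBDADCDCCD ⇒ CDC·BDA·CDC·BDA·BDA·CDC·D·CDC·CD·BDA·CDC·BDA·D·CDC·CD·CDC·BDA·CDC·BDA·BDA·CDC·CDC·BDA·CDC·BDA·BDA·CDC·D·CDC·CD·BDA·CDC·BDA·D·CDC·CD·CDC·BDA·CDC·BDA·BDA·CDC·BDA·CDC·BDA·D·CDC·CD·BDA·CDC·BDA·D·CDC·CD·D·CDC·CD·BDA·CDC·BDA·CDC·BDA·CDC·BDA·BDA·CDC·D·CDC·CD·BDA·CDC·BDA·D·CDC·CD·CDC·BDA·CDC·BDA·BDA·CDC·BDA·CDC·BDA·D·CDC·CD·BDA·CDC·BDA·D·CDC·CD·D·CDC·CD·BDA·CDC·BDA·CDC·BDA·CDC·BDA·BDA·CDC·D·CDC·CD·BDA·CDC·BDA·D·CDC·CD·CDC·BDA·CDC·BDA·BDA·CDC
    A ↦ CD
    B ↦ D
    C ↦ BDA
    D ↦ CDC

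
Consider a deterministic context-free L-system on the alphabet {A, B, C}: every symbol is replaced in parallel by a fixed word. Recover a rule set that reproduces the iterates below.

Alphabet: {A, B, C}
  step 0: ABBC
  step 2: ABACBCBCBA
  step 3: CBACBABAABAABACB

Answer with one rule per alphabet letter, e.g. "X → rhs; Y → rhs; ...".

  step 2 ⇒ step 3: ABACBCBCBA ⇒ CB·A·CB·AB·A·AB·A·AB·A·CB
    A ↦ CB
    B ↦ A
    C ↦ AB

A->CB, B->A, C->AB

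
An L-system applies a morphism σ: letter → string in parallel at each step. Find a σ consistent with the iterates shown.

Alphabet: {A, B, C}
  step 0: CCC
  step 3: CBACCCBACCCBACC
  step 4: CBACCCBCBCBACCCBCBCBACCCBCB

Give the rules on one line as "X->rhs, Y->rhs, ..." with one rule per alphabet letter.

  step 3 ⇒ step 4: CBACCCBACCCBACC ⇒ CB·A·CC·CB·CB·CB·A·CC·CB·CB·CB·A·CC·CB·CB
    A ↦ CC
    B ↦ A
    C ↦ CB

A->CC, B->A, C->CB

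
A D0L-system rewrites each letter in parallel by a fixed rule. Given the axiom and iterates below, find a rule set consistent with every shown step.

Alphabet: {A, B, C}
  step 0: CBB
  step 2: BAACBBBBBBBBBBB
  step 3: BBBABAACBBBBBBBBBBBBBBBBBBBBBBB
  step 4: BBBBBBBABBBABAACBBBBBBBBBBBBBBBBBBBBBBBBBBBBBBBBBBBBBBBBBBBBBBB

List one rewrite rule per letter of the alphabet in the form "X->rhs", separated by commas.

  step 3 ⇒ step 4: BBBABAACBBBBBBBBBBBBBBBBBBBBBBB ⇒ BB·BB·BB·BA·BB·BA·BA·ACB·BB·BB·BB·BB·BB·BB·BB·BB·BB·BB·BB·BB·BB·BB·BB·BB·BB·BB·BB·BB·BB·BB·BB
    A ↦ BA
    B ↦ BB
    C ↦ ACB

A->BA, B->BB, C->ACB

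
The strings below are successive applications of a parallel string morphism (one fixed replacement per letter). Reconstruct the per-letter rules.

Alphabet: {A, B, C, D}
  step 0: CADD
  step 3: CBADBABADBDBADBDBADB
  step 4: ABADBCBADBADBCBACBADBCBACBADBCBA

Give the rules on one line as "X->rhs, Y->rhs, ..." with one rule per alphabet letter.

A->DB, B->A, C->AB, D->CB

  step 3 ⇒ step 4: CBADBABADBDBADBDBADB ⇒ AB·A·DB·CB·A·DB·A·DB·CB·A·CB·A·DB·CB·A·CB·A·DB·CB·A
    A ↦ DB
    B ↦ A
    C ↦ AB
    D ↦ CB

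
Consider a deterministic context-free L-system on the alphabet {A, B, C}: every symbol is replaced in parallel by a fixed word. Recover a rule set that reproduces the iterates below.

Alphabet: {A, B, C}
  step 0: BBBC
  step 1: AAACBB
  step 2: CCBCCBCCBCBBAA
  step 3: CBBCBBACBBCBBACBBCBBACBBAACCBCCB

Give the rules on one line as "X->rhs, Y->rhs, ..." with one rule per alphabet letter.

A->CCB, B->A, C->CBB

  step 2 ⇒ step 3: CCBCCBCCBCBBAA ⇒ CBB·CBB·A·CBB·CBB·A·CBB·CBB·A·CBB·A·A·CCB·CCB
    A ↦ CCB
    B ↦ A
    C ↦ CBB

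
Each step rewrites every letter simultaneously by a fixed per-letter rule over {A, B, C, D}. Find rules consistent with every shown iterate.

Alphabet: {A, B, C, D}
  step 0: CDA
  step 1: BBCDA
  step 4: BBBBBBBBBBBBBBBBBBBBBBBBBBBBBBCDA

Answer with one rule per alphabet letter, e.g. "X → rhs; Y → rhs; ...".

A->DA, B->BB, C->B, D->BC

  step 0 ⇒ step 1: CDA ⇒ B·BC·DA
    A ↦ DA
    C ↦ B
    D ↦ BC
    B ↦ BB  (constrained at step 1)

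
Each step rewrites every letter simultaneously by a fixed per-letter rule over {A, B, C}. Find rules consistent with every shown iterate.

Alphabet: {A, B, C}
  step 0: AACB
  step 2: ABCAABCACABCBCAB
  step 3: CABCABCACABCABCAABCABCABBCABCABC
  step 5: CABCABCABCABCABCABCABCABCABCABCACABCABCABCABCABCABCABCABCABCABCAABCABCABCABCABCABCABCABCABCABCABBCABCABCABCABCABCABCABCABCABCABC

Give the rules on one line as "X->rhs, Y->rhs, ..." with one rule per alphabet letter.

A->CA, B->BC, C->AB

  step 2 ⇒ step 3: ABCAABCACABCBCAB ⇒ CA·BC·AB·CA·CA·BC·AB·CA·AB·CA·BC·AB·BC·AB·CA·BC
    A ↦ CA
    B ↦ BC
    C ↦ AB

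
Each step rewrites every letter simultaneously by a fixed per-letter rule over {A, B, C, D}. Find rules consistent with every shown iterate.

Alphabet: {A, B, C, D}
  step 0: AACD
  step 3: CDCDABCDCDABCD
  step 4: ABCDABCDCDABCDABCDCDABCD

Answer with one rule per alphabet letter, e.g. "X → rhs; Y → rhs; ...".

  step 3 ⇒ step 4: CDCDABCDCDABCD ⇒ AB·CD·AB·CD·C·D·AB·CD·AB·CD·C·D·AB·CD
    A ↦ C
    B ↦ D
    C ↦ AB
    D ↦ CD

A->C, B->D, C->AB, D->CD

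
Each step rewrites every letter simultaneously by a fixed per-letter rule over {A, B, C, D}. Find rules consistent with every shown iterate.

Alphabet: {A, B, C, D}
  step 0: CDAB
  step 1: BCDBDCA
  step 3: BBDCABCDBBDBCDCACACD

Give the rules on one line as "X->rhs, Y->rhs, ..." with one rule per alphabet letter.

A->BD, B->CA, C->B, D->CD

  step 0 ⇒ step 1: CDAB ⇒ B·CD·BD·CA
    A ↦ BD
    B ↦ CA
    C ↦ B
    D ↦ CD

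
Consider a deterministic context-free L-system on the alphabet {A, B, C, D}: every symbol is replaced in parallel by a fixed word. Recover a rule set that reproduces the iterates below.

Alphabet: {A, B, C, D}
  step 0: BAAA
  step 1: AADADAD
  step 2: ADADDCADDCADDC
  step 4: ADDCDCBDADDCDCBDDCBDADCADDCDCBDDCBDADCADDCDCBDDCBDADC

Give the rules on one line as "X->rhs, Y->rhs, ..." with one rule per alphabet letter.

  step 1 ⇒ step 2: AADADAD ⇒ AD·AD·DC·AD·DC·AD·DC
    A ↦ AD
    D ↦ DC
  step 0 ⇒ step 1: BAAA ⇒ A·AD·AD·AD
    B ↦ A
    C ↦ BD  (constrained at step 2)

A->AD, B->A, C->BD, D->DC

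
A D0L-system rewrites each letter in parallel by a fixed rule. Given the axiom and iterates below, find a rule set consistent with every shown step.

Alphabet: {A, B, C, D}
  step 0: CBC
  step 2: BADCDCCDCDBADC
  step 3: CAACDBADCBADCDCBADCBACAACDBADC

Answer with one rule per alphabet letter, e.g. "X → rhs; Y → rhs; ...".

  step 2 ⇒ step 3: BADCDCCDCDBADC ⇒ CAA·CD·BA·DC·BA·DC·DC·BA·DC·BA·CAA·CD·BA·DC
    A ↦ CD
    B ↦ CAA
    C ↦ DC
    D ↦ BA

A->CD, B->CAA, C->DC, D->BA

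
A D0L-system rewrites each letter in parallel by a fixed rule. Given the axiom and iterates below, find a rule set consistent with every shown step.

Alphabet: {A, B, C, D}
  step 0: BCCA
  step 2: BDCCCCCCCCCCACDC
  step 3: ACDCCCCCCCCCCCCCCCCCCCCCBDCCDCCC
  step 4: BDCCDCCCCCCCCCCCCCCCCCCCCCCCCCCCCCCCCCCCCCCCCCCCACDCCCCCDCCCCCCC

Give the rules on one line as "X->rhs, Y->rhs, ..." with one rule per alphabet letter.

A->BD, B->AC, C->CC, D->DC

  step 3 ⇒ step 4: ACDCCCCCCCCCCCCCCCCCCCCCBDCCDCCC ⇒ BD·CC·DC·CC·CC·CC·CC·CC·CC·CC·CC·CC·CC·CC·CC·CC·CC·CC·CC·CC·CC·CC·CC·CC·AC·DC·CC·CC·DC·CC·CC·CC
    A ↦ BD
    B ↦ AC
    C ↦ CC
    D ↦ DC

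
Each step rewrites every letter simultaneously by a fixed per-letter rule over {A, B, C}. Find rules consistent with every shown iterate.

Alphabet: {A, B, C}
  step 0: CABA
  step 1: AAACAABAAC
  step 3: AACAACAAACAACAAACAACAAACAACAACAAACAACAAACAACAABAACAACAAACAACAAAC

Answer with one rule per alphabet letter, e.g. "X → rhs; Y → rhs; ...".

A->AAC, B->AAB, C->A

  step 0 ⇒ step 1: CABA ⇒ A·AAC·AAB·AAC
    A ↦ AAC
    B ↦ AAB
    C ↦ A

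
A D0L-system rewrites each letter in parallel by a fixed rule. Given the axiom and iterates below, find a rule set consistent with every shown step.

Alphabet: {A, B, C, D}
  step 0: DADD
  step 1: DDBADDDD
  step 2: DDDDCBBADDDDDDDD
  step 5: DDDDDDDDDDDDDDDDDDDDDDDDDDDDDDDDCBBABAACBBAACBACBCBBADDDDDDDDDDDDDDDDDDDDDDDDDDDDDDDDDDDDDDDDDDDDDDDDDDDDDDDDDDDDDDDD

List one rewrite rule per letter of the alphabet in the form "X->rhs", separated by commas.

  step 1 ⇒ step 2: DDBADDDD ⇒ DD·DD·CB·BA·DD·DD·DD·DD
    A ↦ BA
    B ↦ CB
    D ↦ DD
    C ↦ A  (constrained at step 2)

A->BA, B->CB, C->A, D->DD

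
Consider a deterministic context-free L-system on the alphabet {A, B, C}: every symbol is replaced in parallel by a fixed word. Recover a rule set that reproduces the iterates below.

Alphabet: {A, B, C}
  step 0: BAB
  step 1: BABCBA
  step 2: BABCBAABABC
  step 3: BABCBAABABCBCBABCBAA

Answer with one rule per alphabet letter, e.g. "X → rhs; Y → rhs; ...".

  step 2 ⇒ step 3: BABCBAABABC ⇒ BA·BC·BA·A·BA·BC·BC·BA·BC·BA·A
    A ↦ BC
    B ↦ BA
    C ↦ A

A->BC, B->BA, C->A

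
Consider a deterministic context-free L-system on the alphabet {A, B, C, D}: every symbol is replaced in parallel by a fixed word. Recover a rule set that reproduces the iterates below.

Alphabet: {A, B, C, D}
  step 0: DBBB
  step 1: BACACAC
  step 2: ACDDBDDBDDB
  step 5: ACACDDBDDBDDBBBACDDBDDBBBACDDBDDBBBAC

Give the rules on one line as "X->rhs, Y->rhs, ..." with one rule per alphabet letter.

  step 1 ⇒ step 2: BACACAC ⇒ AC·DD·B·DD·B·DD·B
    A ↦ DD
    B ↦ AC
    C ↦ B
  step 0 ⇒ step 1: DBBB ⇒ B·AC·AC·AC
    D ↦ B

A->DD, B->AC, C->B, D->B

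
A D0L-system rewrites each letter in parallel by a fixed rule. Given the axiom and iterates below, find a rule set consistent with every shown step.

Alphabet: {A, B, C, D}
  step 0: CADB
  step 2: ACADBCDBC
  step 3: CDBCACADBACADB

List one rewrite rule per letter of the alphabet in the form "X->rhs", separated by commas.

  step 2 ⇒ step 3: ACADBCDBC ⇒ C·DB·C·AC·A·DB·AC·A·DB
    A ↦ C
    B ↦ A
    C ↦ DB
    D ↦ AC

A->C, B->A, C->DB, D->AC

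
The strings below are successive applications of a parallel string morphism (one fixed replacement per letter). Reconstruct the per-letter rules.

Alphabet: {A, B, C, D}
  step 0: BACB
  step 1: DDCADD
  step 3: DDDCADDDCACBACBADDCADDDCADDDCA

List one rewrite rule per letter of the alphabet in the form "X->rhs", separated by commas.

A->DCA, B->D, C->D, D->CBA

  step 0 ⇒ step 1: BACB ⇒ D·DCA·D·D
    A ↦ DCA
    B ↦ D
    C ↦ D
    D ↦ CBA  (constrained at step 1)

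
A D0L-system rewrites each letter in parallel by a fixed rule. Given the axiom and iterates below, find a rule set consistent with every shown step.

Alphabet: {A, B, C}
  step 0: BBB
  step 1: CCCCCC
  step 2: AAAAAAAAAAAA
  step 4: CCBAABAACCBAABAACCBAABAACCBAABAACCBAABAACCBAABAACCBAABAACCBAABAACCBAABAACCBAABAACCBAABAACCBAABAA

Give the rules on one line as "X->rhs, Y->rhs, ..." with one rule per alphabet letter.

  step 1 ⇒ step 2: CCCCCC ⇒ AA·AA·AA·AA·AA·AA
    C ↦ AA
    A ↦ BAA  (constrained at step 2)
  step 0 ⇒ step 1: BBB ⇒ CC·CC·CC
    B ↦ CC

A->BAA, B->CC, C->AA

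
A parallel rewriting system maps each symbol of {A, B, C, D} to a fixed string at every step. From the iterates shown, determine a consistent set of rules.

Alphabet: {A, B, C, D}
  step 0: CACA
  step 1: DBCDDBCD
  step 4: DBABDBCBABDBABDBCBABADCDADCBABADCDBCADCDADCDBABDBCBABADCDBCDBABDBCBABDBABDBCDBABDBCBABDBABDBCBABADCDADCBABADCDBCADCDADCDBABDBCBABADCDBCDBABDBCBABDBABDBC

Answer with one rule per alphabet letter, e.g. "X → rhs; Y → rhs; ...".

A->D, B->ADC, C->DBC, D->BAB

  step 0 ⇒ step 1: CACA ⇒ DBC·D·DBC·D
    A ↦ D
    C ↦ DBC
    B ↦ ADC  (constrained at step 1)
    D ↦ BAB  (constrained at step 1)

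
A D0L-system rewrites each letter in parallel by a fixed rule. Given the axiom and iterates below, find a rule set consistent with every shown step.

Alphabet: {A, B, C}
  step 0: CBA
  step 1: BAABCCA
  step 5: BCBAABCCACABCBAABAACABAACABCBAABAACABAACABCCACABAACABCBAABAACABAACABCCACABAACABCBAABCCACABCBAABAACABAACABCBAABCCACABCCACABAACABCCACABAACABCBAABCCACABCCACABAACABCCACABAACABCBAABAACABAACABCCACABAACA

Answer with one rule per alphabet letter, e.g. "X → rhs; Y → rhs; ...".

  step 0 ⇒ step 1: CBA ⇒ BAA·BC·CA
    A ↦ CA
    B ↦ BC
    C ↦ BAA

A->CA, B->BC, C->BAA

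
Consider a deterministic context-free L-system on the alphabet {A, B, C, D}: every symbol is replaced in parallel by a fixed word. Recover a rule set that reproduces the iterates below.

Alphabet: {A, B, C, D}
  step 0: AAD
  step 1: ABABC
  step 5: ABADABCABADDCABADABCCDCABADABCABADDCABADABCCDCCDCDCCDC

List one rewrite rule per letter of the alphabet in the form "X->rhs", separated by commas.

A->AB, B->AD, C->DC, D->C

  step 0 ⇒ step 1: AAD ⇒ AB·AB·C
    A ↦ AB
    D ↦ C
    B ↦ AD  (constrained at step 1)
    C ↦ DC  (constrained at step 1)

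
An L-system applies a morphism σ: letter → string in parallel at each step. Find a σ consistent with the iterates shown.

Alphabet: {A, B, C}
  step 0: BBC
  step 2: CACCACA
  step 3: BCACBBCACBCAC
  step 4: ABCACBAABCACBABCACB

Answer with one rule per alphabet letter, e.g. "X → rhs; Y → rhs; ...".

A->CAC, B->A, C->B

  step 3 ⇒ step 4: BCACBBCACBCAC ⇒ A·B·CAC·B·A·A·B·CAC·B·A·B·CAC·B
    A ↦ CAC
    B ↦ A
    C ↦ B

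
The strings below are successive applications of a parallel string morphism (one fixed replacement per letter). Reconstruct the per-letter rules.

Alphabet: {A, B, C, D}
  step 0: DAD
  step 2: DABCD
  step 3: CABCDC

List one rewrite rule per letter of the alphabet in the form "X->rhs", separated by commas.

A->AB, B->C, C->D, D->C

  step 2 ⇒ step 3: DABCD ⇒ C·AB·C·D·C
    A ↦ AB
    B ↦ C
    C ↦ D
    D ↦ C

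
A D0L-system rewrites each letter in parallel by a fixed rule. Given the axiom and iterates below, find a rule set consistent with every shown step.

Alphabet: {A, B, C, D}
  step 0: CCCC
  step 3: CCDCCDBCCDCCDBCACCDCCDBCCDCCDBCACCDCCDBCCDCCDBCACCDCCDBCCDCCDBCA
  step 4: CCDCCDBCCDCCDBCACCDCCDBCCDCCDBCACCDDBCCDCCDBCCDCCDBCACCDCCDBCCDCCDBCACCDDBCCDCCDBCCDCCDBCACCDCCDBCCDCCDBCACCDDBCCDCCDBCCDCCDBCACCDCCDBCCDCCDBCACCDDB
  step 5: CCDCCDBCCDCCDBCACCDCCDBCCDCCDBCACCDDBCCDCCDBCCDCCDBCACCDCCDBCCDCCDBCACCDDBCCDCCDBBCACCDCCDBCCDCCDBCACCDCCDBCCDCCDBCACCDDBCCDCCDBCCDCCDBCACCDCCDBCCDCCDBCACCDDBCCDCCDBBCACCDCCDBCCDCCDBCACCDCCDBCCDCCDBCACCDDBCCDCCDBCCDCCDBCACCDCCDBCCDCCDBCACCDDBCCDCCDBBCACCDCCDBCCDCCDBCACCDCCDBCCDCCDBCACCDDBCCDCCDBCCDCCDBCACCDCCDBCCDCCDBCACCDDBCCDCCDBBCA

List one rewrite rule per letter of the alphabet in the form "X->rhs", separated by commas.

A->DB, B->CA, C->CCD, D->B

  step 4 ⇒ step 5: CCDCCDBCCDCCDBCACCDCCDBCCDCCDBCACCDDBCCDCCDBCCDCCDBCACCDCCDBCCDCCDBCACCDDBCCDCCDBCCDCCDBCACCDCCDBCCDCCDBCACCDDBCCDCCDBCCDCCDBCACCDCCDBCCDCCDBCACCDDB ⇒ CCD·CCD·B·CCD·CCD·B·CA·CCD·CCD·B·CCD·CCD·B·CA·CCD·DB·CCD·CCD·B·CCD·CCD·B·CA·CCD·CCD·B·CCD·CCD·B·CA·CCD·DB·CCD·CCD·B·B·CA·CCD·CCD·B·CCD·CCD·B·CA·CCD·CCD·B·CCD·CCD·B·CA·CCD·DB·CCD·CCD·B·CCD·CCD·B·CA·CCD·CCD·B·CCD·CCD·B·CA·CCD·DB·CCD·CCD·B·B·CA·CCD·CCD·B·CCD·CCD·B·CA·CCD·CCD·B·CCD·CCD·B·CA·CCD·DB·CCD·CCD·B·CCD·CCD·B·CA·CCD·CCD·B·CCD·CCD·B·CA·CCD·DB·CCD·CCD·B·B·CA·CCD·CCD·B·CCD·CCD·B·CA·CCD·CCD·B·CCD·CCD·B·CA·CCD·DB·CCD·CCD·B·CCD·CCD·B·CA·CCD·CCD·B·CCD·CCD·B·CA·CCD·DB·CCD·CCD·B·B·CA
    A ↦ DB
    B ↦ CA
    C ↦ CCD
    D ↦ B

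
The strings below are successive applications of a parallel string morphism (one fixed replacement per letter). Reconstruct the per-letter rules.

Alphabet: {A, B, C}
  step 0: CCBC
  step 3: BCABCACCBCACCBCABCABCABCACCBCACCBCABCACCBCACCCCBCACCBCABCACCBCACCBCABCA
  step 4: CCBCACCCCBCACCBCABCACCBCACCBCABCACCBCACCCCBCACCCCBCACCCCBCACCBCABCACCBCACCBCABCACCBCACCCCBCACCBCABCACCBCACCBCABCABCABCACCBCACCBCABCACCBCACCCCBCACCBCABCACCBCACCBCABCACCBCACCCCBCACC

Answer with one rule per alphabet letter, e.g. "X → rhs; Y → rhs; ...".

A->CC, B->CC, C->BCA

  step 3 ⇒ step 4: BCABCACCBCACCBCABCABCABCACCBCACCBCABCACCBCACCCCBCACCBCABCACCBCACCBCABCA ⇒ CC·BCA·CC·CC·BCA·CC·BCA·BCA·CC·BCA·CC·BCA·BCA·CC·BCA·CC·CC·BCA·CC·CC·BCA·CC·CC·BCA·CC·BCA·BCA·CC·BCA·CC·BCA·BCA·CC·BCA·CC·CC·BCA·CC·BCA·BCA·CC·BCA·CC·BCA·BCA·BCA·BCA·CC·BCA·CC·BCA·BCA·CC·BCA·CC·CC·BCA·CC·BCA·BCA·CC·BCA·CC·BCA·BCA·CC·BCA·CC·CC·BCA·CC
    A ↦ CC
    B ↦ CC
    C ↦ BCA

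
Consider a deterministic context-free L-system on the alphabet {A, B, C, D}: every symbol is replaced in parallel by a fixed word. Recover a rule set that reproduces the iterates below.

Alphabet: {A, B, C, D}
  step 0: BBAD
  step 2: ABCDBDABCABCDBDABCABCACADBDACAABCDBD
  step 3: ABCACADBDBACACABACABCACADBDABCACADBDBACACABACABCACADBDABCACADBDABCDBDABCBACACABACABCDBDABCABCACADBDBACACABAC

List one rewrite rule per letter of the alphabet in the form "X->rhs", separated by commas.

A->ABC, B->ACA, C->DBD, D->BAC

  step 2 ⇒ step 3: ABCDBDABCABCDBDABCABCACADBDACAABCDBD ⇒ ABC·ACA·DBD·BAC·ACA·BAC·ABC·ACA·DBD·ABC·ACA·DBD·BAC·ACA·BAC·ABC·ACA·DBD·ABC·ACA·DBD·ABC·DBD·ABC·BAC·ACA·BAC·ABC·DBD·ABC·ABC·ACA·DBD·BAC·ACA·BAC
    A ↦ ABC
    B ↦ ACA
    C ↦ DBD
    D ↦ BAC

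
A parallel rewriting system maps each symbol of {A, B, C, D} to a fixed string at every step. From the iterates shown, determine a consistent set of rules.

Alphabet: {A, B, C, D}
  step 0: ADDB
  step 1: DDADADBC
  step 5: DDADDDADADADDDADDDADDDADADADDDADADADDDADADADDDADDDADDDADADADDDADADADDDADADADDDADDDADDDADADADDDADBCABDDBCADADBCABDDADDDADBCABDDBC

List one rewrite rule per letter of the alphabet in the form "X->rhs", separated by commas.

  step 0 ⇒ step 1: ADDB ⇒ DD·AD·AD·BC
    A ↦ DD
    B ↦ BC
    D ↦ AD
    C ↦ AB  (constrained at step 1)

A->DD, B->BC, C->AB, D->AD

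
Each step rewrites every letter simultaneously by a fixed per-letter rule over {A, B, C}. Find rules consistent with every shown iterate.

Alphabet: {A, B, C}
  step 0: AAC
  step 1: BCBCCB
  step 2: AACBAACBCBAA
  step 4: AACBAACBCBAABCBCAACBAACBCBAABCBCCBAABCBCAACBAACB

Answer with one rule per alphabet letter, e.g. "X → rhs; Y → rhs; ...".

A->BC, B->AA, C->CB

  step 1 ⇒ step 2: BCBCCB ⇒ AA·CB·AA·CB·CB·AA
    B ↦ AA
    C ↦ CB
  step 0 ⇒ step 1: AAC ⇒ BC·BC·CB
    A ↦ BC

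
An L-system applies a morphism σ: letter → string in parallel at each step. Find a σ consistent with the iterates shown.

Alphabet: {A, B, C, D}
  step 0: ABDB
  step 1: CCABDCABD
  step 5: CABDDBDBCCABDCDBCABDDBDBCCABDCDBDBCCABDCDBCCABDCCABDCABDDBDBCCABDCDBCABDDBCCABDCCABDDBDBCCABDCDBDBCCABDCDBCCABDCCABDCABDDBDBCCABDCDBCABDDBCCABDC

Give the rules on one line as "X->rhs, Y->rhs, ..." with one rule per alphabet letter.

A->CC, B->ABD, C->DB, D->C

  step 0 ⇒ step 1: ABDB ⇒ CC·ABD·C·ABD
    A ↦ CC
    B ↦ ABD
    D ↦ C
    C ↦ DB  (constrained at step 1)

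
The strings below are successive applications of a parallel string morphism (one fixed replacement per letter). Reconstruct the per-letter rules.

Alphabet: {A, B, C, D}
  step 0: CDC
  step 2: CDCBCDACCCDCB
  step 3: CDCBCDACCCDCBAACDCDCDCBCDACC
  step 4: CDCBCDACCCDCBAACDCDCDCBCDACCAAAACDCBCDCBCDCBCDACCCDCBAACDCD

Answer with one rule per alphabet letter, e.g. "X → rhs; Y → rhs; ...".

  step 3 ⇒ step 4: CDCBCDACCCDCBAACDCDCDCBCDACC ⇒ CD·CB·CD·ACC·CD·CB·AA·CD·CD·CD·CB·CD·ACC·AA·AA·CD·CB·CD·CB·CD·CB·CD·ACC·CD·CB·AA·CD·CD
    A ↦ AA
    B ↦ ACC
    C ↦ CD
    D ↦ CB

A->AA, B->ACC, C->CD, D->CB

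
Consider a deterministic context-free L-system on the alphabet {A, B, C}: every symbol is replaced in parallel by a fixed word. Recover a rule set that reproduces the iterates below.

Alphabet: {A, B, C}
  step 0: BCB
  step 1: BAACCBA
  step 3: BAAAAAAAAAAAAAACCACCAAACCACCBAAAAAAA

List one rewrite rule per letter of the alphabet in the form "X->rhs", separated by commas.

A->AA, B->BA, C->ACC

  step 0 ⇒ step 1: BCB ⇒ BA·ACC·BA
    B ↦ BA
    C ↦ ACC
    A ↦ AA  (constrained at step 1)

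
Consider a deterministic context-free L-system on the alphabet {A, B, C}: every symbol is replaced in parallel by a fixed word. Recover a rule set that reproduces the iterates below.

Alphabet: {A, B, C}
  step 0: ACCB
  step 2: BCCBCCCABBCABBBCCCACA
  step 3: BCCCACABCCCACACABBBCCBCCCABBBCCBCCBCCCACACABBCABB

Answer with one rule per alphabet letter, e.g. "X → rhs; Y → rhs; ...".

A->BB, B->BCC, C->CA

  step 2 ⇒ step 3: BCCBCCCABBCABBBCCCACA ⇒ BCC·CA·CA·BCC·CA·CA·CA·BB·BCC·BCC·CA·BB·BCC·BCC·BCC·CA·CA·CA·BB·CA·BB
    A ↦ BB
    B ↦ BCC
    C ↦ CA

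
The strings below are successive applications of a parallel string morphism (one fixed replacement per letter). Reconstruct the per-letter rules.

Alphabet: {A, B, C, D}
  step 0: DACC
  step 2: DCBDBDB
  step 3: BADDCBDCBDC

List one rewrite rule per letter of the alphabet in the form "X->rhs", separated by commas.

  step 2 ⇒ step 3: DCBDBDB ⇒ B·AD·DC·B·DC·B·DC
    B ↦ DC
    C ↦ AD
    D ↦ B
    A ↦ D  (constrained at step 0)

A->D, B->DC, C->AD, D->B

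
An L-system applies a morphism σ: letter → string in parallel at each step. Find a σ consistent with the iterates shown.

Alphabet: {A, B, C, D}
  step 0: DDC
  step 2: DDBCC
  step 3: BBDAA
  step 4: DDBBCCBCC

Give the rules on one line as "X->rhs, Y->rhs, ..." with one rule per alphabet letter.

  step 3 ⇒ step 4: BBDAA ⇒ D·D·B·BCC·BCC
    A ↦ BCC
    B ↦ D
    D ↦ B
  step 2 ⇒ step 3: DDBCC ⇒ B·B·D·A·A
    C ↦ A

A->BCC, B->D, C->A, D->B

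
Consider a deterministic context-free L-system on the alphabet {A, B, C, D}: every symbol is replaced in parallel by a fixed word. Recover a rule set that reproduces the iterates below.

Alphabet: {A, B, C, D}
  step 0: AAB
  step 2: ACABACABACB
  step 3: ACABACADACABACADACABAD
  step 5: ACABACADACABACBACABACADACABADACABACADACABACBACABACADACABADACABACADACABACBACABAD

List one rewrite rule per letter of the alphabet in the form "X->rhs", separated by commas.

  step 2 ⇒ step 3: ACABACABACB ⇒ AC·AB·AC·AD·AC·AB·AC·AD·AC·AB·AD
    A ↦ AC
    B ↦ AD
    C ↦ AB
    D ↦ B  (constrained at step 3)

A->AC, B->AD, C->AB, D->B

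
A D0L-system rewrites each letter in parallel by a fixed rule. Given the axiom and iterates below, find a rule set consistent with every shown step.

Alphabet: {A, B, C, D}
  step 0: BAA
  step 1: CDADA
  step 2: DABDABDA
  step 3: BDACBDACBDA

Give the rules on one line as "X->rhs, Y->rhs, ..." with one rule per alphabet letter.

A->DA, B->C, C->DA, D->B

  step 2 ⇒ step 3: DABDABDA ⇒ B·DA·C·B·DA·C·B·DA
    A ↦ DA
    B ↦ C
    D ↦ B
  step 1 ⇒ step 2: CDADA ⇒ DA·B·DA·B·DA
    C ↦ DA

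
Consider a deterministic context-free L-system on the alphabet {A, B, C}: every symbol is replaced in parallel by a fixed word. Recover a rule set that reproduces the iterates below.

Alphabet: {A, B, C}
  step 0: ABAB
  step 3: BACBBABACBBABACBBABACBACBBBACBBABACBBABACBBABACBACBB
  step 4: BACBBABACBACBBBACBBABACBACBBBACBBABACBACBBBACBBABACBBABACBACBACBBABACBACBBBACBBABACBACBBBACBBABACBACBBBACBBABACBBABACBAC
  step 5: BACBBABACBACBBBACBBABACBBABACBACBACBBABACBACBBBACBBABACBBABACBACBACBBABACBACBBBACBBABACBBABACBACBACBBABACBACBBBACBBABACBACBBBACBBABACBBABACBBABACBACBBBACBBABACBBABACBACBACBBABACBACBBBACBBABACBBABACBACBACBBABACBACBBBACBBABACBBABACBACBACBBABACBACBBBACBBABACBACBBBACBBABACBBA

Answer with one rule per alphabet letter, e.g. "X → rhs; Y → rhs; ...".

A->BB, B->BAC, C->A

  step 4 ⇒ step 5: BACBBABACBACBBBACBBABACBACBBBACBBABACBACBBBACBBABACBBABACBACBACBBABACBACBBBACBBABACBACBBBACBBABACBACBBBACBBABACBBABACBAC ⇒ BAC·BB·A·BAC·BAC·BB·BAC·BB·A·BAC·BB·A·BAC·BAC·BAC·BB·A·BAC·BAC·BB·BAC·BB·A·BAC·BB·A·BAC·BAC·BAC·BB·A·BAC·BAC·BB·BAC·BB·A·BAC·BB·A·BAC·BAC·BAC·BB·A·BAC·BAC·BB·BAC·BB·A·BAC·BAC·BB·BAC·BB·A·BAC·BB·A·BAC·BB·A·BAC·BAC·BB·BAC·BB·A·BAC·BB·A·BAC·BAC·BAC·BB·A·BAC·BAC·BB·BAC·BB·A·BAC·BB·A·BAC·BAC·BAC·BB·A·BAC·BAC·BB·BAC·BB·A·BAC·BB·A·BAC·BAC·BAC·BB·A·BAC·BAC·BB·BAC·BB·A·BAC·BAC·BB·BAC·BB·A·BAC·BB·A
    A ↦ BB
    B ↦ BAC
    C ↦ A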